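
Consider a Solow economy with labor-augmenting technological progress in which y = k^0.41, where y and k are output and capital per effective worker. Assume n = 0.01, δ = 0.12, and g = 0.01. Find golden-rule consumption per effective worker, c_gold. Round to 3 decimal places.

c_gold ≈ 1.245

Capital per effective worker breaks even when investment replaces (n + g + δ)·k; here n + g + δ = 0.14.
Setting f'(k) = n+g+δ gives 0.41·k^(0.41−1) = 0.14, hence k_gold = (0.41/0.14)^(1/0.59) ≈ 6.1793.
y_gold = 6.1793^0.41 ≈ 2.1100.
c_gold = y_gold − (n+g+δ)·k_gold = 2.1100 − 0.14·6.1793 ≈ 1.2449.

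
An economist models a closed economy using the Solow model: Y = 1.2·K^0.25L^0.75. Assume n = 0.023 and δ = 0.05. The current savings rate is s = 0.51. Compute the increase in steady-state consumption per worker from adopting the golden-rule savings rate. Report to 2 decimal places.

Δc ≈ 0.25

Capital per worker breaks even when investment replaces (n + δ)·k; here n + δ = 0.073.
Current steady state (s = 0.51): k* = (0.51·1.2/0.073)^(1/0.75) ≈ 17.0309, y* = 1.2·17.0309^0.25 ≈ 2.4378, c* = (1−0.51)·2.4378 ≈ 1.1945.
At the golden rule the marginal product of capital equals n+δ: 0.25·1.2·k^(0.25−1) = 0.073. Solving, k_gold = (0.25·1.2/0.073)^(1/0.75) ≈ 6.5826.
y_gold = 1.2·6.5826^0.25 ≈ 1.9221, c_gold = y_gold − 0.073·k_gold ≈ 1.4416.
Gain: Δc = 1.4416 − 1.1945 ≈ 0.2471.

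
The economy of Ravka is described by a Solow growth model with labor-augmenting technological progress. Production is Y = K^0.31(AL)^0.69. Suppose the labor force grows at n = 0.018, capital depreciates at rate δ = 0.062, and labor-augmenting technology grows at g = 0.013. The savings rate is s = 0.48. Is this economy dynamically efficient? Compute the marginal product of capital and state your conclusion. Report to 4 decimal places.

dynamically inefficient; MPK ≈ 0.0601

The effective depreciation rate is n + g + δ = 0.018 + 0.013 + 0.062 = 0.093.
Steady-state k*: s·k^0.31 = 0.093·k gives k* = (0.48/0.093)^(1/0.69) ≈ 10.7890.
MPK = 0.31·10.7890^(-0.69) ≈ 0.0601.
MPK < n+g+δ = 0.093, so the economy is dynamically inefficient (over-saving).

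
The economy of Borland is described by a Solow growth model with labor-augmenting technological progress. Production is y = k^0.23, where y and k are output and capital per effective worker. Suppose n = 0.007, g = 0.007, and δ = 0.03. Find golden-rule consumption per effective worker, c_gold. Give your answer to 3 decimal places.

c_gold ≈ 1.262

Break-even investment rate: n + g + δ = 0.007 + 0.007 + 0.03 = 0.044.
At the golden rule the marginal product of capital equals n+g+δ: 0.23·k^(0.23−1) = 0.044. Solving, k_gold = (0.23/0.044)^(1/0.77) ≈ 8.5669.
y_gold = 8.5669^0.23 ≈ 1.6389.
c_gold = y_gold − (n+g+δ)·k_gold = 1.6389 − 0.044·8.5669 ≈ 1.2619.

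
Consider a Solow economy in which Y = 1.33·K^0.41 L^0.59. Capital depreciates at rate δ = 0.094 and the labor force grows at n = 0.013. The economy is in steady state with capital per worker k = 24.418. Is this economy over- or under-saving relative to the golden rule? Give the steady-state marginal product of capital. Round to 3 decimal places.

n + δ = 0.013 + 0.094 = 0.107.
MPK = 0.41·1.33·k^(0.41−1) = 0.41·1.33·24.418^(-0.59) ≈ 0.0828.
MPK < 0.107, so the economy is dynamically inefficient (over-saving).

over-saving; MPK ≈ 0.083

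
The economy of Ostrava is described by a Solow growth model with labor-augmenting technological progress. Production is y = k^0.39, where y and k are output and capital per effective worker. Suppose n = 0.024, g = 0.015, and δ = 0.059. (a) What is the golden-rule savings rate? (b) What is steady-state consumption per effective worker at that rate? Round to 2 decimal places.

n + g + δ = 0.024 + 0.015 + 0.059 = 0.098.
For Cobb-Douglas, s_gold equals capital's share: s_gold = 0.39.
Maximizing c = f(k) − (n+g+δ)·k gives f'(k) = n+g+δ, i.e. 0.39·k^(0.39−1) = 0.098, so k_gold = (0.39/0.098)^(1/0.61) ≈ 9.6237.
y_gold = 9.6237^0.39 ≈ 2.4183; c_gold = (1−0.39)·y_gold ≈ 1.4751.

(a) s_gold = 0.39; (b) c_gold ≈ 1.48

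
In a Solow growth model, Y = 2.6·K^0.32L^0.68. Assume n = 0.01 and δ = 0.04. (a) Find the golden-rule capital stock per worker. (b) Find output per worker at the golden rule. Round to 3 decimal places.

The effective depreciation rate is n + δ = 0.01 + 0.04 = 0.05.
Golden rule sets MPK = n+δ: 0.32·2.6·k^(0.32−1) = 0.05, so k_gold = (0.32·2.6/0.05)^(1/0.68) ≈ 62.4905.
y_gold = 2.6·62.4905^0.32 ≈ 9.7641.

(a) k_gold ≈ 62.490; (b) y_gold ≈ 9.764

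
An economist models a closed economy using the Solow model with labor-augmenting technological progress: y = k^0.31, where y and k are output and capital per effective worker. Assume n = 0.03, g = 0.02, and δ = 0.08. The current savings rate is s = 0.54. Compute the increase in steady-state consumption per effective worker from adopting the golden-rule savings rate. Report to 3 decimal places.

Break-even investment rate: n + g + δ = 0.03 + 0.02 + 0.08 = 0.13.
Current steady state (s = 0.54): k* = (0.54/0.13)^(1/0.69) ≈ 7.8760, y* = 7.8760^0.31 ≈ 1.8961, c* = (1−0.54)·1.8961 ≈ 0.8722.
At the golden rule the marginal product of capital equals n+g+δ: 0.31·k^(0.31−1) = 0.13. Solving, k_gold = (0.31/0.13)^(1/0.69) ≈ 3.5236.
y_gold = 3.5236^0.31 ≈ 1.4776, c_gold = y_gold − 0.13·k_gold ≈ 1.0196.
Gain: Δc = 1.0196 − 0.8722 ≈ 0.1474.

Δc ≈ 0.147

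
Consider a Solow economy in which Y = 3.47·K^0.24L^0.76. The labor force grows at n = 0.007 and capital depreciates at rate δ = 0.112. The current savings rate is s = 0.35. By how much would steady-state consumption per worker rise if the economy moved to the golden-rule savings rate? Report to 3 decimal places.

Δc ≈ 0.178

Capital per worker breaks even when investment replaces (n + δ)·k; here n + δ = 0.119.
Current steady state (s = 0.35): k* = (0.35·3.47/0.119)^(1/0.76) ≈ 21.2537, y* = 3.47·21.2537^0.24 ≈ 7.2263, c* = (1−0.35)·7.2263 ≈ 4.6971.
Golden rule sets MPK = n+δ: 0.24·3.47·k^(0.24−1) = 0.119, so k_gold = (0.24·3.47/0.119)^(1/0.76) ≈ 12.9370.
y_gold = 3.47·12.9370^0.24 ≈ 6.4146, c_gold = y_gold − 0.119·k_gold ≈ 4.8751.
Gain: Δc = 4.8751 − 4.6971 ≈ 0.1780.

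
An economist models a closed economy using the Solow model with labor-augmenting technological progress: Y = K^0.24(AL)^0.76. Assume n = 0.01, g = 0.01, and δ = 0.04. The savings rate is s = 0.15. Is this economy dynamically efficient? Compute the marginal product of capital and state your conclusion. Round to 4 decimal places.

dynamically efficient; MPK ≈ 0.0960

Capital per effective worker breaks even when investment replaces (n + g + δ)·k; here n + g + δ = 0.06.
Steady-state k*: s·k^0.24 = 0.06·k gives k* = (0.15/0.06)^(1/0.76) ≈ 3.3389.
MPK = 0.24·3.3389^(-0.76) ≈ 0.0960.
MPK > n+g+δ = 0.06, so the economy is dynamically efficient (under-saving).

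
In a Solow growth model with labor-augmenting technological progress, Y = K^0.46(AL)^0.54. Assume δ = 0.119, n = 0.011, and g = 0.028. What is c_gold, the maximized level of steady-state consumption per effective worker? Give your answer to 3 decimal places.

Capital per effective worker breaks even when investment replaces (n + g + δ)·k; here n + g + δ = 0.158.
Maximizing c = f(k) − (n+g+δ)·k gives f'(k) = n+g+δ, i.e. 0.46·k^(0.46−1) = 0.158, so k_gold = (0.46/0.158)^(1/0.54) ≈ 7.2351.
y_gold = 7.2351^0.46 ≈ 2.4851.
c_gold = y_gold − (n+g+δ)·k_gold = 2.4851 − 0.158·7.2351 ≈ 1.3420.

c_gold ≈ 1.342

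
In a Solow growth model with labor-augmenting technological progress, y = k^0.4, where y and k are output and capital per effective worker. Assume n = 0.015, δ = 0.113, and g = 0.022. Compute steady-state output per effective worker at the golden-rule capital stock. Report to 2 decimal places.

y_gold ≈ 1.92

The effective depreciation rate is n + g + δ = 0.015 + 0.022 + 0.113 = 0.15.
Golden rule sets MPK = n+g+δ: 0.4·k^(0.4−1) = 0.15, so k_gold = (0.4/0.15)^(1/0.6) ≈ 5.1280.
Output: y_gold = k_gold^0.4 = 5.1280^0.4 ≈ 1.9230.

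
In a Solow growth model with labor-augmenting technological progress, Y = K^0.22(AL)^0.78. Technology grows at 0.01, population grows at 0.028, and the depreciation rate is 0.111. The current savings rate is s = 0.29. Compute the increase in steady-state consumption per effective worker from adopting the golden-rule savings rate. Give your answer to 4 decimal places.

Δc ≈ 0.0139

Break-even investment rate: n + g + δ = 0.028 + 0.01 + 0.111 = 0.149.
Current steady state (s = 0.29): k* = (0.29/0.149)^(1/0.78) ≈ 2.3485, y* = 2.3485^0.22 ≈ 1.2066, c* = (1−0.29)·1.2066 ≈ 0.8567.
At the golden rule the marginal product of capital equals n+g+δ: 0.22·k^(0.22−1) = 0.149. Solving, k_gold = (0.22/0.149)^(1/0.78) ≈ 1.6480.
y_gold = 1.6480^0.22 ≈ 1.1162, c_gold = y_gold − 0.149·k_gold ≈ 0.8706.
Gain: Δc = 0.8706 − 0.8567 ≈ 0.0139.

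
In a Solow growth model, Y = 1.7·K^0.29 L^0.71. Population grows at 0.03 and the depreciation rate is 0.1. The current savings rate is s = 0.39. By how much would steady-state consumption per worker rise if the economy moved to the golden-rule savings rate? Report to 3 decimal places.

Capital per worker breaks even when investment replaces (n + δ)·k; here n + δ = 0.13.
Current steady state (s = 0.39): k* = (0.39·1.7/0.13)^(1/0.71) ≈ 9.9215, y* = 1.7·9.9215^0.29 ≈ 3.3072, c* = (1−0.39)·3.3072 ≈ 2.0174.
Setting f'(k) = n+δ gives 0.29·1.7·k^(0.29−1) = 0.13, hence k_gold = (0.29·1.7/0.13)^(1/0.71) ≈ 6.5367.
y_gold = 1.7·6.5367^0.29 ≈ 2.9302, c_gold = y_gold − 0.13·k_gold ≈ 2.0805.
Gain: Δc = 2.0805 − 2.0174 ≈ 0.0631.

Δc ≈ 0.063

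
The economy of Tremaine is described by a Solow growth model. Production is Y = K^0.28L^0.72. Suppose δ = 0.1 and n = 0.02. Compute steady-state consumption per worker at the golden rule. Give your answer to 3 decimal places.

c_gold ≈ 1.001

n + δ = 0.02 + 0.1 = 0.12.
Maximizing c = f(k) − (n+δ)·k gives f'(k) = n+δ, i.e. 0.28·k^(0.28−1) = 0.12, so k_gold = (0.28/0.12)^(1/0.72) ≈ 3.2440.
y_gold = 3.2440^0.28 ≈ 1.3903.
c_gold = y_gold − (n+δ)·k_gold = 1.3903 − 0.12·3.2440 ≈ 1.0010.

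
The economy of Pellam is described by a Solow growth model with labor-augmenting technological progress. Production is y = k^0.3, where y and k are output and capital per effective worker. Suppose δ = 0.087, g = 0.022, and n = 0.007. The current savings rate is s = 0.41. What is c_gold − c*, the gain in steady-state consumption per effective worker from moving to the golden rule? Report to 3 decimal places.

Δc ≈ 0.038

Break-even investment rate: n + g + δ = 0.007 + 0.022 + 0.087 = 0.116.
Current steady state (s = 0.41): k* = (0.41/0.116)^(1/0.7) ≈ 6.0719, y* = 6.0719^0.3 ≈ 1.7179, c* = (1−0.41)·1.7179 ≈ 1.0136.
At the golden rule the marginal product of capital equals n+g+δ: 0.3·k^(0.3−1) = 0.116. Solving, k_gold = (0.3/0.116)^(1/0.7) ≈ 3.8861.
y_gold = 3.8861^0.3 ≈ 1.5026, c_gold = y_gold − 0.116·k_gold ≈ 1.0518.
Gain: Δc = 1.0518 − 1.0136 ≈ 0.0383.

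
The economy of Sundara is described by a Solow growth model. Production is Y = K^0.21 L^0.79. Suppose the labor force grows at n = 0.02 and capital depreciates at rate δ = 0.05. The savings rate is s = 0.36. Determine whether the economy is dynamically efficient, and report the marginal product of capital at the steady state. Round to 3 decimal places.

dynamically inefficient; MPK ≈ 0.041

The effective depreciation rate is n + δ = 0.02 + 0.05 = 0.07.
Steady-state k*: s·k^0.21 = 0.07·k gives k* = (0.36/0.07)^(1/0.79) ≈ 7.9480.
MPK = 0.21·7.9480^(-0.79) ≈ 0.0408.
MPK < n+δ = 0.07, so the economy is dynamically inefficient (over-saving).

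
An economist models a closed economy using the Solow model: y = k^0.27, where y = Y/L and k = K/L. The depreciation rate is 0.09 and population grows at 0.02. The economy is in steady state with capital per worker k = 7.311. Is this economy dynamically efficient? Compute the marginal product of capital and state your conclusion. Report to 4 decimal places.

Break-even investment rate: n + δ = 0.02 + 0.09 = 0.11.
MPK = 0.27·k^(0.27−1) = 0.27·7.311^(-0.73) ≈ 0.0632.
MPK < 0.11, so the economy is dynamically inefficient (over-saving).

dynamically inefficient; MPK ≈ 0.0632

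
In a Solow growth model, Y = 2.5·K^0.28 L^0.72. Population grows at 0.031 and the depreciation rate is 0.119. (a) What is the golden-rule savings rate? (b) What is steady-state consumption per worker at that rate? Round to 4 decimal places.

(a) s_gold = 0.2800; (b) c_gold ≈ 3.2767

Break-even investment rate: n + δ = 0.031 + 0.119 = 0.15.
For Cobb-Douglas, s_gold equals capital's share: s_gold = 0.28.
Setting f'(k) = n+δ gives 0.28·2.5·k^(0.28−1) = 0.15, hence k_gold = (0.28·2.5/0.15)^(1/0.72) ≈ 8.4952.
y_gold = 2.5·8.4952^0.28 ≈ 4.5510; c_gold = (1−0.28)·y_gold ≈ 3.2767.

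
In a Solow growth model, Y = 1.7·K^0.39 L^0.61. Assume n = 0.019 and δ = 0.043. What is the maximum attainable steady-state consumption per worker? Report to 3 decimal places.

c_gold ≈ 4.718

Capital per worker breaks even when investment replaces (n + δ)·k; here n + δ = 0.062.
Setting f'(k) = n+δ gives 0.39·1.7·k^(0.39−1) = 0.062, hence k_gold = (0.39·1.7/0.062)^(1/0.61) ≈ 48.6502.
y_gold = 1.7·48.6502^0.39 ≈ 7.7341.
c_gold = y_gold − (n+δ)·k_gold = 7.7341 − 0.062·48.6502 ≈ 4.7178.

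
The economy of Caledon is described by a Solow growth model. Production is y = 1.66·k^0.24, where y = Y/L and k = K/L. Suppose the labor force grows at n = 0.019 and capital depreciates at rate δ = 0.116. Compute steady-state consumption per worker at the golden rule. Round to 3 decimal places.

c_gold ≈ 1.776

Break-even investment rate: n + δ = 0.019 + 0.116 = 0.135.
Setting f'(k) = n+δ gives 0.24·1.66·k^(0.24−1) = 0.135, hence k_gold = (0.24·1.66/0.135)^(1/0.76) ≈ 4.1534.
y_gold = 1.66·4.1534^0.24 ≈ 2.3363.
c_gold = y_gold − (n+δ)·k_gold = 2.3363 − 0.135·4.1534 ≈ 1.7756.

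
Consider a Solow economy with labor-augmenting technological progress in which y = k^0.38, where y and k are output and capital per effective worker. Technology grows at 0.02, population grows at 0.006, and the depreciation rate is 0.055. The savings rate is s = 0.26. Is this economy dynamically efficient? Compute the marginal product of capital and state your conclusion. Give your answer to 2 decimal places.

Capital per effective worker breaks even when investment replaces (n + g + δ)·k; here n + g + δ = 0.081.
Steady-state k*: s·k^0.38 = 0.081·k gives k* = (0.26/0.081)^(1/0.62) ≈ 6.5602.
MPK = 0.38·6.5602^(-0.62) ≈ 0.1184.
MPK > n+g+δ = 0.081, so the economy is dynamically efficient (under-saving).

dynamically efficient; MPK ≈ 0.12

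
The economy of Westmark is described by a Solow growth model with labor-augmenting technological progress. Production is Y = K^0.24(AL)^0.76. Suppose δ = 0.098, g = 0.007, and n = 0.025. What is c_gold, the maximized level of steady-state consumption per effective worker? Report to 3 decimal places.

Capital per effective worker breaks even when investment replaces (n + g + δ)·k; here n + g + δ = 0.13.
At the golden rule the marginal product of capital equals n+g+δ: 0.24·k^(0.24−1) = 0.13. Solving, k_gold = (0.24/0.13)^(1/0.76) ≈ 2.2405.
y_gold = 2.2405^0.24 ≈ 1.2136.
c_gold = y_gold − (n+g+δ)·k_gold = 1.2136 − 0.13·2.2405 ≈ 0.9224.

c_gold ≈ 0.922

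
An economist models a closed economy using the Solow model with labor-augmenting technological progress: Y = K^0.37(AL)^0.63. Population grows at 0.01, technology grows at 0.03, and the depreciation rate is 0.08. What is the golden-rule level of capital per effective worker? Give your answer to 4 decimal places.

The effective depreciation rate is n + g + δ = 0.01 + 0.03 + 0.08 = 0.12.
Golden rule sets MPK = n+g+δ: 0.37·k^(0.37−1) = 0.12, so k_gold = (0.37/0.12)^(1/0.63) ≈ 5.9734.

k_gold ≈ 5.9734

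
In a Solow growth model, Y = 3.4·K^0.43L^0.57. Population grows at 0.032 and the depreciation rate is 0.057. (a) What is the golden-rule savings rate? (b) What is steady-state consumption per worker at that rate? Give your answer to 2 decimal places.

(a) s_gold = 0.43; (b) c_gold ≈ 16.01

n + δ = 0.032 + 0.057 = 0.089.
For Cobb-Douglas, s_gold equals capital's share: s_gold = 0.43.
At the golden rule the marginal product of capital equals n+δ: 0.43·3.4·k^(0.43−1) = 0.089. Solving, k_gold = (0.43·3.4/0.089)^(1/0.57) ≈ 135.6928.
y_gold = 3.4·135.6928^0.43 ≈ 28.0853; c_gold = (1−0.43)·y_gold ≈ 16.0086.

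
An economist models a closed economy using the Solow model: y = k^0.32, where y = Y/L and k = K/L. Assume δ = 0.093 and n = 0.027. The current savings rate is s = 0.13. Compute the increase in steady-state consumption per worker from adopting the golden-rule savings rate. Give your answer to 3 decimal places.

The effective depreciation rate is n + δ = 0.027 + 0.093 = 0.12.
Current steady state (s = 0.13): k* = (0.13/0.12)^(1/0.68) ≈ 1.1249, y* = 1.1249^0.32 ≈ 1.0384, c* = (1−0.13)·1.0384 ≈ 0.9034.
Maximizing c = f(k) − (n+δ)·k gives f'(k) = n+δ, i.e. 0.32·k^(0.32−1) = 0.12, so k_gold = (0.32/0.12)^(1/0.68) ≈ 4.2308.
y_gold = 4.2308^0.32 ≈ 1.5866, c_gold = y_gold − 0.12·k_gold ≈ 1.0789.
Gain: Δc = 1.0789 − 0.9034 ≈ 0.1755.

Δc ≈ 0.175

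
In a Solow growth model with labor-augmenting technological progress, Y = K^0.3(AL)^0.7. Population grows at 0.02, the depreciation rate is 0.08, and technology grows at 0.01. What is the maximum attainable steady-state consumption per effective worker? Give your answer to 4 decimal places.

Capital per effective worker breaks even when investment replaces (n + g + δ)·k; here n + g + δ = 0.11.
Setting f'(k) = n+g+δ gives 0.3·k^(0.3−1) = 0.11, hence k_gold = (0.3/0.11)^(1/0.7) ≈ 4.1925.
y_gold = 4.1925^0.3 ≈ 1.5372.
c_gold = y_gold − (n+g+δ)·k_gold = 1.5372 − 0.11·4.1925 ≈ 1.0761.

c_gold ≈ 1.0761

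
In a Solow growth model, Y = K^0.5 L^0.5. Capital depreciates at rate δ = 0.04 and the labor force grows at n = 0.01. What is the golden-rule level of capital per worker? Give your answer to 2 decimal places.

k_gold ≈ 100.00

Break-even investment rate: n + δ = 0.01 + 0.04 = 0.05.
Maximizing c = f(k) − (n+δ)·k gives f'(k) = n+δ, i.e. 0.5·k^(0.5−1) = 0.05, so k_gold = (0.5/0.05)^(1/0.5) ≈ 100.0000.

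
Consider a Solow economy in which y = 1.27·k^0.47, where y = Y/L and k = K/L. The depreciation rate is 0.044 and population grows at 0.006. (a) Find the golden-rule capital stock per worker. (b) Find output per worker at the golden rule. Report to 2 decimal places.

Break-even investment rate: n + δ = 0.006 + 0.044 = 0.05.
Maximizing c = f(k) − (n+δ)·k gives f'(k) = n+δ, i.e. 0.47·1.27·k^(0.47−1) = 0.05, so k_gold = (0.47·1.27/0.05)^(1/0.53) ≈ 107.6332.
y_gold = 1.27·107.6332^0.47 ≈ 11.4503.

(a) k_gold ≈ 107.63; (b) y_gold ≈ 11.45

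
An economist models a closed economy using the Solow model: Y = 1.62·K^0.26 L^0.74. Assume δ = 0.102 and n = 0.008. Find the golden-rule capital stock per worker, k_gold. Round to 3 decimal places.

k_gold ≈ 6.137

Break-even investment rate: n + δ = 0.008 + 0.102 = 0.11.
At the golden rule the marginal product of capital equals n+δ: 0.26·1.62·k^(0.26−1) = 0.11. Solving, k_gold = (0.26·1.62/0.11)^(1/0.74) ≈ 6.1372.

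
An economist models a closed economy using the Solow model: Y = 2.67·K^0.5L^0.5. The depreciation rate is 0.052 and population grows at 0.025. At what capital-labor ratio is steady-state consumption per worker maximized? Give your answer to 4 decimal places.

k_gold ≈ 300.5945

n + δ = 0.025 + 0.052 = 0.077.
At the golden rule the marginal product of capital equals n+δ: 0.5·2.67·k^(0.5−1) = 0.077. Solving, k_gold = (0.5·2.67/0.077)^(1/0.5) ≈ 300.5945.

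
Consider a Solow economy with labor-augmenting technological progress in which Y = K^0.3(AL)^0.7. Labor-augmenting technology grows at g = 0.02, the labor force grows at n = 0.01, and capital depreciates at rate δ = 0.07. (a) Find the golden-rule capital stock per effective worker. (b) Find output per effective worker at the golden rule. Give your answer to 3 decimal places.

The effective depreciation rate is n + g + δ = 0.01 + 0.02 + 0.07 = 0.1.
Golden rule sets MPK = n+g+δ: 0.3·k^(0.3−1) = 0.1, so k_gold = (0.3/0.1)^(1/0.7) ≈ 4.8040.
y_gold = 4.8040^0.3 ≈ 1.6013.

(a) k_gold ≈ 4.804; (b) y_gold ≈ 1.601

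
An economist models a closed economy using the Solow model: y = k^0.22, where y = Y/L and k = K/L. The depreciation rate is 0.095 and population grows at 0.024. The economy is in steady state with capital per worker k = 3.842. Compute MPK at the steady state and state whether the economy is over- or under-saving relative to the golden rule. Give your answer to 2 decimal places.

n + δ = 0.024 + 0.095 = 0.119.
MPK = 0.22·k^(0.22−1) = 0.22·3.842^(-0.78) ≈ 0.0770.
MPK < 0.119, so the economy is dynamically inefficient (over-saving).

over-saving; MPK ≈ 0.08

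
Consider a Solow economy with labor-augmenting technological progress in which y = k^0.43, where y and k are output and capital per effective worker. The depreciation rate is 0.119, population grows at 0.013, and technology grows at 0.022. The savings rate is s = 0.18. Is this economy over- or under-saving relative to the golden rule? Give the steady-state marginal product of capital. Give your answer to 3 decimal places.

Break-even investment rate: n + g + δ = 0.013 + 0.022 + 0.119 = 0.154.
Steady-state k*: s·k^0.43 = 0.154·k gives k* = (0.18/0.154)^(1/0.57) ≈ 1.3148.
MPK = 0.43·1.3148^(-0.57) ≈ 0.3679.
MPK > n+g+δ = 0.154, so the economy is dynamically efficient (under-saving).

under-saving; MPK ≈ 0.368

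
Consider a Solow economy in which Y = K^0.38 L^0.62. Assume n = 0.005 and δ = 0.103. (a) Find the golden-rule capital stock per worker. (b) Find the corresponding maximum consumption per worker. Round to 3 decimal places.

n + δ = 0.005 + 0.103 = 0.108.
At the golden rule the marginal product of capital equals n+δ: 0.38·k^(0.38−1) = 0.108. Solving, k_gold = (0.38/0.108)^(1/0.62) ≈ 7.6072.
y_gold = 7.6072^0.38 ≈ 2.1620; c_gold = y_gold − 0.108·k_gold ≈ 1.3405.

(a) k_gold ≈ 7.607; (b) c_gold ≈ 1.340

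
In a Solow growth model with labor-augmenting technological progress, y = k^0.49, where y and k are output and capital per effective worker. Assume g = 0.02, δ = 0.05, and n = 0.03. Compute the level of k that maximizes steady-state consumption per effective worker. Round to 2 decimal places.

k_gold ≈ 22.56

n + g + δ = 0.03 + 0.02 + 0.05 = 0.1.
Setting f'(k) = n+g+δ gives 0.49·k^(0.49−1) = 0.1, hence k_gold = (0.49/0.1)^(1/0.51) ≈ 22.5593.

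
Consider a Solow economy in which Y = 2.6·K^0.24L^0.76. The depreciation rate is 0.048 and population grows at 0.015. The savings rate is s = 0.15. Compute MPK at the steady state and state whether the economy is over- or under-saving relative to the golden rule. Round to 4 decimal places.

under-saving; MPK ≈ 0.1008

Break-even investment rate: n + δ = 0.015 + 0.048 = 0.063.
Steady-state k*: s·A·k^0.24 = 0.063·k gives k* = (0.15·2.6/0.063)^(1/0.76) ≈ 11.0089.
MPK = 0.24·2.6·11.0089^(-0.76) ≈ 0.1008.
MPK > n+δ = 0.063, so the economy is dynamically efficient (under-saving).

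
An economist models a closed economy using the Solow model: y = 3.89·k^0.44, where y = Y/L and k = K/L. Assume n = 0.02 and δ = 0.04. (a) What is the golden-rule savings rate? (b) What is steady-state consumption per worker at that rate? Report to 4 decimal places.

The effective depreciation rate is n + δ = 0.02 + 0.04 = 0.06.
For Cobb-Douglas, s_gold equals capital's share: s_gold = 0.44.
Maximizing c = f(k) − (n+δ)·k gives f'(k) = n+δ, i.e. 0.44·3.89·k^(0.44−1) = 0.06, so k_gold = (0.44·3.89/0.06)^(1/0.56) ≈ 396.8830.
y_gold = 3.89·396.8830^0.44 ≈ 54.1204; c_gold = (1−0.44)·y_gold ≈ 30.3074.

(a) s_gold = 0.4400; (b) c_gold ≈ 30.3074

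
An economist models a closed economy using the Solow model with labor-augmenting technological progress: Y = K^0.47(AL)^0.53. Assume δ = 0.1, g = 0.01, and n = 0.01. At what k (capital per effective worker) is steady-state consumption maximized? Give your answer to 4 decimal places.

Capital per effective worker breaks even when investment replaces (n + g + δ)·k; here n + g + δ = 0.12.
Setting f'(k) = n+g+δ gives 0.47·k^(0.47−1) = 0.12, hence k_gold = (0.47/0.12)^(1/0.53) ≈ 13.1435.

k_gold ≈ 13.1435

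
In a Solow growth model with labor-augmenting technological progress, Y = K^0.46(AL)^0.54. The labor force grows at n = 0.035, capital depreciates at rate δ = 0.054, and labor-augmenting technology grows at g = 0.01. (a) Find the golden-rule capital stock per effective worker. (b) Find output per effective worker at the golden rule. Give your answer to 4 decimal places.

Capital per effective worker breaks even when investment replaces (n + g + δ)·k; here n + g + δ = 0.099.
Maximizing c = f(k) − (n+g+δ)·k gives f'(k) = n+g+δ, i.e. 0.46·k^(0.46−1) = 0.099, so k_gold = (0.46/0.099)^(1/0.54) ≈ 17.1954.
y_gold = 17.1954^0.46 ≈ 3.7007.

(a) k_gold ≈ 17.1954; (b) y_gold ≈ 3.7007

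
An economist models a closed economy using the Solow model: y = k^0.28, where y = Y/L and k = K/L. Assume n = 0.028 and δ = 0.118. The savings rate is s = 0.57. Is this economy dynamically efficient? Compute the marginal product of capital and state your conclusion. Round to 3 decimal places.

dynamically inefficient; MPK ≈ 0.072

Capital per worker breaks even when investment replaces (n + δ)·k; here n + δ = 0.146.
Steady-state k*: s·k^0.28 = 0.146·k gives k* = (0.57/0.146)^(1/0.72) ≈ 6.6307.
MPK = 0.28·6.6307^(-0.72) ≈ 0.0717.
MPK < n+δ = 0.146, so the economy is dynamically inefficient (over-saving).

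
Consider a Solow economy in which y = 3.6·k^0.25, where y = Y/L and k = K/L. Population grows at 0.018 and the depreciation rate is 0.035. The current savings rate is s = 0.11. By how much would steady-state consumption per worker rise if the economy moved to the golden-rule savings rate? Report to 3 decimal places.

The effective depreciation rate is n + δ = 0.018 + 0.035 = 0.053.
Current steady state (s = 0.11): k* = (0.11·3.6/0.053)^(1/0.75) ≈ 14.6069, y* = 3.6·14.6069^0.25 ≈ 7.0379, c* = (1−0.11)·7.0379 ≈ 6.2637.
Golden rule sets MPK = n+δ: 0.25·3.6·k^(0.25−1) = 0.053, so k_gold = (0.25·3.6/0.053)^(1/0.75) ≈ 43.6471.
y_gold = 3.6·43.6471^0.25 ≈ 9.2532, c_gold = y_gold − 0.053·k_gold ≈ 6.9399.
Gain: Δc = 6.9399 − 6.2637 ≈ 0.6762.

Δc ≈ 0.676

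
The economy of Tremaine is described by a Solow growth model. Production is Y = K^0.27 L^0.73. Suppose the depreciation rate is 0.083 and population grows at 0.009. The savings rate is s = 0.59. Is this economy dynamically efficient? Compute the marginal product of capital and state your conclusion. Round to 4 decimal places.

dynamically inefficient; MPK ≈ 0.0421

n + δ = 0.009 + 0.083 = 0.092.
Steady-state k*: s·k^0.27 = 0.092·k gives k* = (0.59/0.092)^(1/0.73) ≈ 12.7517.
MPK = 0.27·12.7517^(-0.73) ≈ 0.0421.
MPK < n+δ = 0.092, so the economy is dynamically inefficient (over-saving).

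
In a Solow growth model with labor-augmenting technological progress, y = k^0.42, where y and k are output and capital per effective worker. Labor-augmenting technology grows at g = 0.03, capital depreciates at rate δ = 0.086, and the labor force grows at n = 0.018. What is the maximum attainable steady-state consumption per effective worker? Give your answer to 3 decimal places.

c_gold ≈ 1.326

The effective depreciation rate is n + g + δ = 0.018 + 0.03 + 0.086 = 0.134.
At the golden rule the marginal product of capital equals n+g+δ: 0.42·k^(0.42−1) = 0.134. Solving, k_gold = (0.42/0.134)^(1/0.58) ≈ 7.1684.
y_gold = 7.1684^0.42 ≈ 2.2871.
c_gold = y_gold − (n+g+δ)·k_gold = 2.2871 − 0.134·7.1684 ≈ 1.3265.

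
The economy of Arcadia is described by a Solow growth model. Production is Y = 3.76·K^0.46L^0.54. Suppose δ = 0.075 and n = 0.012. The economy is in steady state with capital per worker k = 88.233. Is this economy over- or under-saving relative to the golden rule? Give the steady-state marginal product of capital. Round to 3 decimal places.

Break-even investment rate: n + δ = 0.012 + 0.075 = 0.087.
MPK = 0.46·3.76·k^(0.46−1) = 0.46·3.76·88.233^(-0.54) ≈ 0.1539.
MPK > 0.087, so the economy is dynamically efficient (under-saving).

under-saving; MPK ≈ 0.154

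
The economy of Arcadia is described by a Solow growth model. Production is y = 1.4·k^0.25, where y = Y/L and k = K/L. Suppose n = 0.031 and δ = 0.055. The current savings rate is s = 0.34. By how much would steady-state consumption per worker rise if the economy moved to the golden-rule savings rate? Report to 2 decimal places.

Capital per worker breaks even when investment replaces (n + δ)·k; here n + δ = 0.086.
Current steady state (s = 0.34): k* = (0.34·1.4/0.086)^(1/0.75) ≈ 9.7906, y* = 1.4·9.7906^0.25 ≈ 2.4765, c* = (1−0.34)·2.4765 ≈ 1.6345.
Golden rule sets MPK = n+δ: 0.25·1.4·k^(0.25−1) = 0.086, so k_gold = (0.25·1.4/0.086)^(1/0.75) ≈ 6.4977.
y_gold = 1.4·6.4977^0.25 ≈ 2.2352, c_gold = y_gold − 0.086·k_gold ≈ 1.6764.
Gain: Δc = 1.6764 − 1.6345 ≈ 0.0419.

Δc ≈ 0.04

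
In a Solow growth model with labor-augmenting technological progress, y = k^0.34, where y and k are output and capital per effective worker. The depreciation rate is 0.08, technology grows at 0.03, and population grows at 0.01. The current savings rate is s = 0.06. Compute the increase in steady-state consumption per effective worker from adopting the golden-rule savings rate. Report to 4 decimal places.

Δc ≈ 0.4709

Break-even investment rate: n + g + δ = 0.01 + 0.03 + 0.08 = 0.12.
Current steady state (s = 0.06): k* = (0.06/0.12)^(1/0.66) ≈ 0.3499, y* = 0.3499^0.34 ≈ 0.6997, c* = (1−0.06)·0.6997 ≈ 0.6577.
Golden rule sets MPK = n+g+δ: 0.34·k^(0.34−1) = 0.12, so k_gold = (0.34/0.12)^(1/0.66) ≈ 4.8451.
y_gold = 4.8451^0.34 ≈ 1.7100, c_gold = y_gold − 0.12·k_gold ≈ 1.1286.
Gain: Δc = 1.1286 − 0.6577 ≈ 0.4709.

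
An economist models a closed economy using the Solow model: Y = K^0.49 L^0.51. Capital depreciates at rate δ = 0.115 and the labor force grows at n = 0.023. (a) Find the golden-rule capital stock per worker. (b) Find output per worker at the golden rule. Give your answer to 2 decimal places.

(a) k_gold ≈ 12.00; (b) y_gold ≈ 3.38

Break-even investment rate: n + δ = 0.023 + 0.115 = 0.138.
Maximizing c = f(k) − (n+δ)·k gives f'(k) = n+δ, i.e. 0.49·k^(0.49−1) = 0.138, so k_gold = (0.49/0.138)^(1/0.51) ≈ 11.9965.
y_gold = 11.9965^0.49 ≈ 3.3786.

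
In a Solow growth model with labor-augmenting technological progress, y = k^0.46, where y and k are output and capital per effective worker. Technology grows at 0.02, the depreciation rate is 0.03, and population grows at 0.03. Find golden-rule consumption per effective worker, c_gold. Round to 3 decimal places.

n + g + δ = 0.03 + 0.02 + 0.03 = 0.08.
Setting f'(k) = n+g+δ gives 0.46·k^(0.46−1) = 0.08, hence k_gold = (0.46/0.08)^(1/0.54) ≈ 25.5148.
y_gold = 25.5148^0.46 ≈ 4.4374.
c_gold = y_gold − (n+g+δ)·k_gold = 4.4374 − 0.08·25.5148 ≈ 2.3962.

c_gold ≈ 2.396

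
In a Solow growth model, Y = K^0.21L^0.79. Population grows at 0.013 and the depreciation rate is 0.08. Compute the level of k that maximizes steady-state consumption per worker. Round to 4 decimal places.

k_gold ≈ 2.8039

Capital per worker breaks even when investment replaces (n + δ)·k; here n + δ = 0.093.
Maximizing c = f(k) − (n+δ)·k gives f'(k) = n+δ, i.e. 0.21·k^(0.21−1) = 0.093, so k_gold = (0.21/0.093)^(1/0.79) ≈ 2.8039.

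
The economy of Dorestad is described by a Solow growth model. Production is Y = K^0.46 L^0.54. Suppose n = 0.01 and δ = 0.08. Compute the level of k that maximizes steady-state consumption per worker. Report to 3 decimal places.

k_gold ≈ 20.515

Capital per worker breaks even when investment replaces (n + δ)·k; here n + δ = 0.09.
Golden rule sets MPK = n+δ: 0.46·k^(0.46−1) = 0.09, so k_gold = (0.46/0.09)^(1/0.54) ≈ 20.5147.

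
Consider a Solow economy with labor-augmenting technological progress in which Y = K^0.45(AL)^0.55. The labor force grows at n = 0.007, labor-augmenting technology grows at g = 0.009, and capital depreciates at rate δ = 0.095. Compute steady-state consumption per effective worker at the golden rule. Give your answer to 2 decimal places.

The effective depreciation rate is n + g + δ = 0.007 + 0.009 + 0.095 = 0.111.
Golden rule sets MPK = n+g+δ: 0.45·k^(0.45−1) = 0.111, so k_gold = (0.45/0.111)^(1/0.55) ≈ 12.7425.
y_gold = 12.7425^0.45 ≈ 3.1431.
c_gold = y_gold − (n+g+δ)·k_gold = 3.1431 − 0.111·12.7425 ≈ 1.7287.

c_gold ≈ 1.73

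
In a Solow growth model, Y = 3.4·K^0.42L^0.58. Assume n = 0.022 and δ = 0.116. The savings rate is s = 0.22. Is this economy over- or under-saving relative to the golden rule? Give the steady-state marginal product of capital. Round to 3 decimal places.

The effective depreciation rate is n + δ = 0.022 + 0.116 = 0.138.
Steady-state k*: s·A·k^0.42 = 0.138·k gives k* = (0.22·3.4/0.138)^(1/0.58) ≈ 18.4313.
MPK = 0.42·3.4·18.4313^(-0.58) ≈ 0.2635.
MPK > n+δ = 0.138, so the economy is dynamically efficient (under-saving).

under-saving; MPK ≈ 0.263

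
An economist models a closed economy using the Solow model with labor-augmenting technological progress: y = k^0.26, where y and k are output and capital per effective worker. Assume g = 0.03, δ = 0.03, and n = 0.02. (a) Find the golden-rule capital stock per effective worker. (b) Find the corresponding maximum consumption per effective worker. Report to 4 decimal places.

The effective depreciation rate is n + g + δ = 0.02 + 0.03 + 0.03 = 0.08.
At the golden rule the marginal product of capital equals n+g+δ: 0.26·k^(0.26−1) = 0.08. Solving, k_gold = (0.26/0.08)^(1/0.74) ≈ 4.9174.
y_gold = 4.9174^0.26 ≈ 1.5130; c_gold = y_gold − 0.08·k_gold ≈ 1.1197.

(a) k_gold ≈ 4.9174; (b) c_gold ≈ 1.1197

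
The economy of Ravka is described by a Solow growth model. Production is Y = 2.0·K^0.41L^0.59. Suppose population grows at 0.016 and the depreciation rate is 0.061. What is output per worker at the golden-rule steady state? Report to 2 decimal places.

y_gold ≈ 10.35

Capital per worker breaks even when investment replaces (n + δ)·k; here n + δ = 0.077.
Golden rule sets MPK = n+δ: 0.41·2.0·k^(0.41−1) = 0.077, so k_gold = (0.41·2.0/0.077)^(1/0.59) ≈ 55.1094.
Output: y_gold = 2.0·k_gold^0.41 = 2.0·55.1094^0.41 ≈ 10.3498.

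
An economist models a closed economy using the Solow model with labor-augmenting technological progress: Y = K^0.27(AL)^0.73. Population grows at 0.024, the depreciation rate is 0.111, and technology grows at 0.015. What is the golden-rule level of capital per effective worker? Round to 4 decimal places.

k_gold ≈ 2.2371

Break-even investment rate: n + g + δ = 0.024 + 0.015 + 0.111 = 0.15.
Setting f'(k) = n+g+δ gives 0.27·k^(0.27−1) = 0.15, hence k_gold = (0.27/0.15)^(1/0.73) ≈ 2.2371.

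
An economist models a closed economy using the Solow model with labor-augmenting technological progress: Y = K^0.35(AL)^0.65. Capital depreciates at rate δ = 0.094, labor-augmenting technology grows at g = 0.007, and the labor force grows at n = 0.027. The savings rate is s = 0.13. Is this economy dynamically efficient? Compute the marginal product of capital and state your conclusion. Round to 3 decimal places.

dynamically efficient; MPK ≈ 0.345

n + g + δ = 0.027 + 0.007 + 0.094 = 0.128.
Steady-state k*: s·k^0.35 = 0.128·k gives k* = (0.13/0.128)^(1/0.65) ≈ 1.0241.
MPK = 0.35·1.0241^(-0.65) ≈ 0.3446.
MPK > n+g+δ = 0.128, so the economy is dynamically efficient (under-saving).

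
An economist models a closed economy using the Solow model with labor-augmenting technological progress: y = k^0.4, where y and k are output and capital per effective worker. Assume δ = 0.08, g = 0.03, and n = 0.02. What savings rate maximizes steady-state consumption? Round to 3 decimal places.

n + g + δ = 0.02 + 0.03 + 0.08 = 0.13.
At the golden rule MPK = n+g+δ, and in any Cobb-Douglas steady state s = (n+g+δ)·k/y = MPK·k/y = capital's share 0.4.

s_gold = 0.400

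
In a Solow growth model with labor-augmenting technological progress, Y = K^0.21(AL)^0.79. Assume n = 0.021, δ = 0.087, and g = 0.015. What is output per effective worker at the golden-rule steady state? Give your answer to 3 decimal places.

Capital per effective worker breaks even when investment replaces (n + g + δ)·k; here n + g + δ = 0.123.
Setting f'(k) = n+g+δ gives 0.21·k^(0.21−1) = 0.123, hence k_gold = (0.21/0.123)^(1/0.79) ≈ 1.9682.
Output: y_gold = k_gold^0.21 = 1.9682^0.21 ≈ 1.1528.

y_gold ≈ 1.153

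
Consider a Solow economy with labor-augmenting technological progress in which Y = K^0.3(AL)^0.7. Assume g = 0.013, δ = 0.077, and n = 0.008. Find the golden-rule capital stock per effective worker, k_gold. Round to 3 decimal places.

k_gold ≈ 4.945

Break-even investment rate: n + g + δ = 0.008 + 0.013 + 0.077 = 0.098.
At the golden rule the marginal product of capital equals n+g+δ: 0.3·k^(0.3−1) = 0.098. Solving, k_gold = (0.3/0.098)^(1/0.7) ≈ 4.9447.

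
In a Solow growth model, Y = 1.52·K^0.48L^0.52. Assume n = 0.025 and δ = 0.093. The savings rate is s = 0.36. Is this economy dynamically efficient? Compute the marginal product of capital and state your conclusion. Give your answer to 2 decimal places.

Break-even investment rate: n + δ = 0.025 + 0.093 = 0.118.
Steady-state k*: s·A·k^0.48 = 0.118·k gives k* = (0.36·1.52/0.118)^(1/0.52) ≈ 19.1107.
MPK = 0.48·1.52·19.1107^(-0.52) ≈ 0.1573.
MPK > n+δ = 0.118, so the economy is dynamically efficient (under-saving).

dynamically efficient; MPK ≈ 0.16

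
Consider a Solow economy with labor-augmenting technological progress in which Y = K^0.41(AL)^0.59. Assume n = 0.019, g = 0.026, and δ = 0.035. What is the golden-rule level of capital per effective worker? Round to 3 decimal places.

Capital per effective worker breaks even when investment replaces (n + g + δ)·k; here n + g + δ = 0.08.
Setting f'(k) = n+g+δ gives 0.41·k^(0.41−1) = 0.08, hence k_gold = (0.41/0.08)^(1/0.59) ≈ 15.9541.

k_gold ≈ 15.954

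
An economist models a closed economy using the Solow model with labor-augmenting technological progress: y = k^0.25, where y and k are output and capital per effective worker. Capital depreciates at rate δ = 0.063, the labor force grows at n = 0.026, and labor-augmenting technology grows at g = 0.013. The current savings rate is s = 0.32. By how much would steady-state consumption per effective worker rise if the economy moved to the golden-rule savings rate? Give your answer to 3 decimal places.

n + g + δ = 0.026 + 0.013 + 0.063 = 0.102.
Current steady state (s = 0.32): k* = (0.32/0.102)^(1/0.75) ≈ 4.5927, y* = 4.5927^0.25 ≈ 1.4639, c* = (1−0.32)·1.4639 ≈ 0.9955.
Setting f'(k) = n+g+δ gives 0.25·k^(0.25−1) = 0.102, hence k_gold = (0.25/0.102)^(1/0.75) ≈ 3.3046.
y_gold = 3.3046^0.25 ≈ 1.3483, c_gold = y_gold − 0.102·k_gold ≈ 1.0112.
Gain: Δc = 1.0112 − 0.9955 ≈ 0.0157.

Δc ≈ 0.016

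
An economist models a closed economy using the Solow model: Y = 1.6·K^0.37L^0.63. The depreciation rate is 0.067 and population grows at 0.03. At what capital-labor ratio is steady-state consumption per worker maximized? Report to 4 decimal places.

Capital per worker breaks even when investment replaces (n + δ)·k; here n + δ = 0.097.
Setting f'(k) = n+δ gives 0.37·1.6·k^(0.37−1) = 0.097, hence k_gold = (0.37·1.6/0.097)^(1/0.63) ≈ 17.6565.

k_gold ≈ 17.6565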